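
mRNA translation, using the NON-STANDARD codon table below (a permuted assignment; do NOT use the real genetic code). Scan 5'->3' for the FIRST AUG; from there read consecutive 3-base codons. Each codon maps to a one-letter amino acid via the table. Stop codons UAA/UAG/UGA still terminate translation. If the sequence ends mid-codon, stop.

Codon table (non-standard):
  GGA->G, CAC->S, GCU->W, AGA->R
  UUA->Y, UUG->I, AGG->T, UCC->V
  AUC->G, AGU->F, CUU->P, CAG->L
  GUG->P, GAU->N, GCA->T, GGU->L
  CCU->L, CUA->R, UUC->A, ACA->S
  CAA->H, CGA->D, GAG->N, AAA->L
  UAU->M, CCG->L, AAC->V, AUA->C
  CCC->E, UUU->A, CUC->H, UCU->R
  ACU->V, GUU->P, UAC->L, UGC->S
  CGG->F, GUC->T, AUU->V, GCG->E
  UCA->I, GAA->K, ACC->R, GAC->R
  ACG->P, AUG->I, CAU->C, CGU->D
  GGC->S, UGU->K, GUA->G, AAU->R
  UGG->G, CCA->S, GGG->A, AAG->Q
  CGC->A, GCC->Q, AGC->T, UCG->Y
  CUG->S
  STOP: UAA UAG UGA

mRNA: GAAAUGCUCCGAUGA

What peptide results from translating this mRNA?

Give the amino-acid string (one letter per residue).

start AUG at pos 3
pos 3: AUG -> I; peptide=I
pos 6: CUC -> H; peptide=IH
pos 9: CGA -> D; peptide=IHD
pos 12: UGA -> STOP

Answer: IHD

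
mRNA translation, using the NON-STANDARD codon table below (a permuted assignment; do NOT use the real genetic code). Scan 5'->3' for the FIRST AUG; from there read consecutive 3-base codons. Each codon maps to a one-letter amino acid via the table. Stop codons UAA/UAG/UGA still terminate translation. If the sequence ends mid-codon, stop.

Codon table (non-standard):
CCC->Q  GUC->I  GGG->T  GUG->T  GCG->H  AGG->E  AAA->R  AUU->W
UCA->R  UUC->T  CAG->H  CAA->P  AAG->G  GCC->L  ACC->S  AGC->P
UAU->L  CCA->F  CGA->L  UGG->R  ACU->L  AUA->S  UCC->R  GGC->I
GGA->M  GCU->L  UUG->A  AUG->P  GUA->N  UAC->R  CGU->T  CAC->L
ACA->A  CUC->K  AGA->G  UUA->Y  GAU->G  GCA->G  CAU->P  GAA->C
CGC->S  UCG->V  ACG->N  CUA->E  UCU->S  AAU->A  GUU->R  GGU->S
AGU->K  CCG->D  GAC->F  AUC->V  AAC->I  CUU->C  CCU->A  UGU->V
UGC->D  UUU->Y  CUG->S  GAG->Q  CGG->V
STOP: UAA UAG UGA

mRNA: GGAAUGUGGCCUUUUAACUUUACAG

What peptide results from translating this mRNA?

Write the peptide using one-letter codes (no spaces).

start AUG at pos 3
pos 3: AUG -> P; peptide=P
pos 6: UGG -> R; peptide=PR
pos 9: CCU -> A; peptide=PRA
pos 12: UUU -> Y; peptide=PRAY
pos 15: AAC -> I; peptide=PRAYI
pos 18: UUU -> Y; peptide=PRAYIY
pos 21: ACA -> A; peptide=PRAYIYA
pos 24: only 1 nt remain (<3), stop (end of mRNA)

Answer: PRAYIYA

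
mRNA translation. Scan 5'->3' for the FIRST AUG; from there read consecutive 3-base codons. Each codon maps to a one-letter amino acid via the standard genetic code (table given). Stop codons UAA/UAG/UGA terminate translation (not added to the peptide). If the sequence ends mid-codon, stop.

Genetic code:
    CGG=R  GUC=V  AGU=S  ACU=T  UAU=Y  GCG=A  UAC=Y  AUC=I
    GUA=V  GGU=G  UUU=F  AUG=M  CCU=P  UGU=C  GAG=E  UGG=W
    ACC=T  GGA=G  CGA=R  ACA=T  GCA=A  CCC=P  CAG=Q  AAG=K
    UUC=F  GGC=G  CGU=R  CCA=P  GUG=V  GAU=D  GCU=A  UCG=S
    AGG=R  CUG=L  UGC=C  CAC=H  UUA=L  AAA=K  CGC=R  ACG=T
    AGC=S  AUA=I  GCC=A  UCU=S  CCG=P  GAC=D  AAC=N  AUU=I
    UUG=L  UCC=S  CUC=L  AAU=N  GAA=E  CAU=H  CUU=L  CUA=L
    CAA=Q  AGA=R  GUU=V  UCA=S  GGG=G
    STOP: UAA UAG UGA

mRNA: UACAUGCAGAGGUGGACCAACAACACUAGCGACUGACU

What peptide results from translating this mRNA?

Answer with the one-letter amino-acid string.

Answer: MQRWTNNTSD

Derivation:
start AUG at pos 3
pos 3: AUG -> M; peptide=M
pos 6: CAG -> Q; peptide=MQ
pos 9: AGG -> R; peptide=MQR
pos 12: UGG -> W; peptide=MQRW
pos 15: ACC -> T; peptide=MQRWT
pos 18: AAC -> N; peptide=MQRWTN
pos 21: AAC -> N; peptide=MQRWTNN
pos 24: ACU -> T; peptide=MQRWTNNT
pos 27: AGC -> S; peptide=MQRWTNNTS
pos 30: GAC -> D; peptide=MQRWTNNTSD
pos 33: UGA -> STOP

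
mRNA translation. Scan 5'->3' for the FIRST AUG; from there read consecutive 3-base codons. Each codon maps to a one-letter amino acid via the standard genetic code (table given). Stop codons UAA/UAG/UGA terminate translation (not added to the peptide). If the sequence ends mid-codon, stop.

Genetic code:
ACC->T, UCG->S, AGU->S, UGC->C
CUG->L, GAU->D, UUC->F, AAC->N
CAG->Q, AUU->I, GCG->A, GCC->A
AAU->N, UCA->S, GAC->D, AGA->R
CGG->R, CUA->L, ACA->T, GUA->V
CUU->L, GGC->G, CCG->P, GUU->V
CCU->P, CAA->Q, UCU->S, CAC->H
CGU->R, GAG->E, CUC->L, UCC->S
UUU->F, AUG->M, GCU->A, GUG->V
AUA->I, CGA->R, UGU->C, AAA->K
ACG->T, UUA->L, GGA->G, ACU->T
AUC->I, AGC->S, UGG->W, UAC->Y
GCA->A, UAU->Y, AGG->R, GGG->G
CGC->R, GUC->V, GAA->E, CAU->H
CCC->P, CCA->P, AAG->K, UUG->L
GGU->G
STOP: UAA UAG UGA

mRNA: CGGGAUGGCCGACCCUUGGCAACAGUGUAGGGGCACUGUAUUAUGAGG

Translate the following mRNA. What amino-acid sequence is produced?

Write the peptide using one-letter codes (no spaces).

Answer: MADPWQQCRGTVL

Derivation:
start AUG at pos 4
pos 4: AUG -> M; peptide=M
pos 7: GCC -> A; peptide=MA
pos 10: GAC -> D; peptide=MAD
pos 13: CCU -> P; peptide=MADP
pos 16: UGG -> W; peptide=MADPW
pos 19: CAA -> Q; peptide=MADPWQ
pos 22: CAG -> Q; peptide=MADPWQQ
pos 25: UGU -> C; peptide=MADPWQQC
pos 28: AGG -> R; peptide=MADPWQQCR
pos 31: GGC -> G; peptide=MADPWQQCRG
pos 34: ACU -> T; peptide=MADPWQQCRGT
pos 37: GUA -> V; peptide=MADPWQQCRGTV
pos 40: UUA -> L; peptide=MADPWQQCRGTVL
pos 43: UGA -> STOP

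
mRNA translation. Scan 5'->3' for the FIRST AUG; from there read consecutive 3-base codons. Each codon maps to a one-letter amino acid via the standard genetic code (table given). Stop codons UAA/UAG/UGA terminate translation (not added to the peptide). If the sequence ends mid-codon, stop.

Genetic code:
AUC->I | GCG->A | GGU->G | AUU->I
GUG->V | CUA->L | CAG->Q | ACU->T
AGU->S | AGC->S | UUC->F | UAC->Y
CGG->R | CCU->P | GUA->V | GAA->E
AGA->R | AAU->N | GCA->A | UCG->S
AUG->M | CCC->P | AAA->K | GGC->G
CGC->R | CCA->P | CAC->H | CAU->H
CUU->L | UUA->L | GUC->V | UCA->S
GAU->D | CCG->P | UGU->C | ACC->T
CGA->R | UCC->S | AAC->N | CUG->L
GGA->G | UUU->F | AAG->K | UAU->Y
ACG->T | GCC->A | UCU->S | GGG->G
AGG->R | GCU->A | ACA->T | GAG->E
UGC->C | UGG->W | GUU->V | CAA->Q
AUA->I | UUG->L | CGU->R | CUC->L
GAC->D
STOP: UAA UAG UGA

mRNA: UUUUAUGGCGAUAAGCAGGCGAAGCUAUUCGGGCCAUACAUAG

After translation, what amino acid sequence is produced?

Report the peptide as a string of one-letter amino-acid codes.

start AUG at pos 4
pos 4: AUG -> M; peptide=M
pos 7: GCG -> A; peptide=MA
pos 10: AUA -> I; peptide=MAI
pos 13: AGC -> S; peptide=MAIS
pos 16: AGG -> R; peptide=MAISR
pos 19: CGA -> R; peptide=MAISRR
pos 22: AGC -> S; peptide=MAISRRS
pos 25: UAU -> Y; peptide=MAISRRSY
pos 28: UCG -> S; peptide=MAISRRSYS
pos 31: GGC -> G; peptide=MAISRRSYSG
pos 34: CAU -> H; peptide=MAISRRSYSGH
pos 37: ACA -> T; peptide=MAISRRSYSGHT
pos 40: UAG -> STOP

Answer: MAISRRSYSGHT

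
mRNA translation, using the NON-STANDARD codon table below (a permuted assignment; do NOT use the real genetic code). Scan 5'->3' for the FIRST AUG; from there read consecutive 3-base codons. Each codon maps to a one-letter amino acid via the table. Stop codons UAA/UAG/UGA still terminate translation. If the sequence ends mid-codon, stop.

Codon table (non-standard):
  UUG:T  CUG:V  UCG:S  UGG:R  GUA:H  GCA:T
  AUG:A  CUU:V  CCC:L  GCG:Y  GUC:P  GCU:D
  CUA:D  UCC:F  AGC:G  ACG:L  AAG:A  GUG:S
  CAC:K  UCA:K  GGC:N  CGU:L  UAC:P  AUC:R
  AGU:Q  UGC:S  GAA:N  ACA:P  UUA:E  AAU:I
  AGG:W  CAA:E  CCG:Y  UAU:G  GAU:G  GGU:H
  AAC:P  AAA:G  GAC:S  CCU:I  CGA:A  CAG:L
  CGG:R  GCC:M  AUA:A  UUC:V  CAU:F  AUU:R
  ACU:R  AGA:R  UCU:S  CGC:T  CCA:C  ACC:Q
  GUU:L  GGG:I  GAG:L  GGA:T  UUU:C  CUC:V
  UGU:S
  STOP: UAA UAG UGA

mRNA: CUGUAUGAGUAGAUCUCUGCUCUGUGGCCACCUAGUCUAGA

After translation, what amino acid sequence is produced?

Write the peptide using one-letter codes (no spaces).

Answer: AQRSVVSNKDP

Derivation:
start AUG at pos 4
pos 4: AUG -> A; peptide=A
pos 7: AGU -> Q; peptide=AQ
pos 10: AGA -> R; peptide=AQR
pos 13: UCU -> S; peptide=AQRS
pos 16: CUG -> V; peptide=AQRSV
pos 19: CUC -> V; peptide=AQRSVV
pos 22: UGU -> S; peptide=AQRSVVS
pos 25: GGC -> N; peptide=AQRSVVSN
pos 28: CAC -> K; peptide=AQRSVVSNK
pos 31: CUA -> D; peptide=AQRSVVSNKD
pos 34: GUC -> P; peptide=AQRSVVSNKDP
pos 37: UAG -> STOP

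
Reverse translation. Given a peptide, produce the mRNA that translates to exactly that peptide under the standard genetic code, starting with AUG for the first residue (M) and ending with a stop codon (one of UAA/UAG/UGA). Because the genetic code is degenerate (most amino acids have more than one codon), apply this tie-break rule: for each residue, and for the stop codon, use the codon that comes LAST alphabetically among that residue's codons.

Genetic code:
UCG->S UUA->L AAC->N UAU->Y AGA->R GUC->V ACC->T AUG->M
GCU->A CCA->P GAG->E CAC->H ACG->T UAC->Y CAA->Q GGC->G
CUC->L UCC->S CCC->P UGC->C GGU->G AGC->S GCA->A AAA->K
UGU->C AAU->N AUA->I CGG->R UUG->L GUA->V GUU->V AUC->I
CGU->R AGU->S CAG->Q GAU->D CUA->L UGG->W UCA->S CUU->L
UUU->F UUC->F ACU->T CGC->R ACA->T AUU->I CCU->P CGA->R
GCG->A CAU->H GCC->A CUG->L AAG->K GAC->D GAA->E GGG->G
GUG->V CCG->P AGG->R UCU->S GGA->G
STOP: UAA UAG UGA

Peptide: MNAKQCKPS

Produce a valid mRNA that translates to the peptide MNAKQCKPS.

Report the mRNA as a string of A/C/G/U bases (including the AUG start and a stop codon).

residue 1: M -> AUG (start codon)
residue 2: N codons sorted = AAC,AAU -> pick last = AAU
residue 3: A codons sorted = GCA,GCC,GCG,GCU -> pick last = GCU
residue 4: K codons sorted = AAA,AAG -> pick last = AAG
residue 5: Q codons sorted = CAA,CAG -> pick last = CAG
residue 6: C codons sorted = UGC,UGU -> pick last = UGU
residue 7: K codons sorted = AAA,AAG -> pick last = AAG
residue 8: P codons sorted = CCA,CCC,CCG,CCU -> pick last = CCU
residue 9: S codons sorted = AGC,AGU,UCA,UCC,UCG,UCU -> pick last = UCU
terminator: stop codons sorted = UAA,UAG,UGA -> pick last = UGA

Answer: mRNA: AUGAAUGCUAAGCAGUGUAAGCCUUCUUGA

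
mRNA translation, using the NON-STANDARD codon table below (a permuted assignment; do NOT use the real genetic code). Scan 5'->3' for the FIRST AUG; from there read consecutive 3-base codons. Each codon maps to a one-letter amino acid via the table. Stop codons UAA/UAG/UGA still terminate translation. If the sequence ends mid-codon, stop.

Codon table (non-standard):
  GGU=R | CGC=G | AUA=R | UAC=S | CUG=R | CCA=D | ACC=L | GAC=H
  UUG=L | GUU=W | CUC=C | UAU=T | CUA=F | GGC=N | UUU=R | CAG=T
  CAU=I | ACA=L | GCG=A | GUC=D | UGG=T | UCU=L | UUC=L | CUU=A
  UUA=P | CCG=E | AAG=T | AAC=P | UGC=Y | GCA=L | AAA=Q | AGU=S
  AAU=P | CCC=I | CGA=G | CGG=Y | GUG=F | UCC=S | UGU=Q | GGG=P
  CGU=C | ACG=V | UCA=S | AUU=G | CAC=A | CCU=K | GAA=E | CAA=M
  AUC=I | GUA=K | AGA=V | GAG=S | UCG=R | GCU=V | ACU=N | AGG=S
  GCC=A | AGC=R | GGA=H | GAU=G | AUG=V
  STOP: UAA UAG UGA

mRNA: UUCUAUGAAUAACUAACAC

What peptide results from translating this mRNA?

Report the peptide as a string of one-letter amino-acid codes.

Answer: VPP

Derivation:
start AUG at pos 4
pos 4: AUG -> V; peptide=V
pos 7: AAU -> P; peptide=VP
pos 10: AAC -> P; peptide=VPP
pos 13: UAA -> STOP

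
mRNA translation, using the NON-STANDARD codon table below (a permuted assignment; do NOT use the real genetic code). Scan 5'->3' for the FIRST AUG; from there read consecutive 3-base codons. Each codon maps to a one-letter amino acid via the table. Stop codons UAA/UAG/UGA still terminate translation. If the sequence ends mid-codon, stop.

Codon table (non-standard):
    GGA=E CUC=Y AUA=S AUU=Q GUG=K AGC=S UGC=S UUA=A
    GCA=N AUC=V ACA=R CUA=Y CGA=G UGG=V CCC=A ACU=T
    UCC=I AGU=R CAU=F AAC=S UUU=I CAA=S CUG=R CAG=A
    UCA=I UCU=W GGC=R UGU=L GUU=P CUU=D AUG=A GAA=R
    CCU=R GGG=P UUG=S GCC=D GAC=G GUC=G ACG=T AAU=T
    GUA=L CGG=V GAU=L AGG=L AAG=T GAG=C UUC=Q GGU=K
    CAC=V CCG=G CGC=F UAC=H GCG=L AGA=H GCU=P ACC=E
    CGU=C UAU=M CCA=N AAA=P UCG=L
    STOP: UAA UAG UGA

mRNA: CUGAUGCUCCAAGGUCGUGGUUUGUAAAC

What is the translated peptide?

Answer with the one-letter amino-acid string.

start AUG at pos 3
pos 3: AUG -> A; peptide=A
pos 6: CUC -> Y; peptide=AY
pos 9: CAA -> S; peptide=AYS
pos 12: GGU -> K; peptide=AYSK
pos 15: CGU -> C; peptide=AYSKC
pos 18: GGU -> K; peptide=AYSKCK
pos 21: UUG -> S; peptide=AYSKCKS
pos 24: UAA -> STOP

Answer: AYSKCKS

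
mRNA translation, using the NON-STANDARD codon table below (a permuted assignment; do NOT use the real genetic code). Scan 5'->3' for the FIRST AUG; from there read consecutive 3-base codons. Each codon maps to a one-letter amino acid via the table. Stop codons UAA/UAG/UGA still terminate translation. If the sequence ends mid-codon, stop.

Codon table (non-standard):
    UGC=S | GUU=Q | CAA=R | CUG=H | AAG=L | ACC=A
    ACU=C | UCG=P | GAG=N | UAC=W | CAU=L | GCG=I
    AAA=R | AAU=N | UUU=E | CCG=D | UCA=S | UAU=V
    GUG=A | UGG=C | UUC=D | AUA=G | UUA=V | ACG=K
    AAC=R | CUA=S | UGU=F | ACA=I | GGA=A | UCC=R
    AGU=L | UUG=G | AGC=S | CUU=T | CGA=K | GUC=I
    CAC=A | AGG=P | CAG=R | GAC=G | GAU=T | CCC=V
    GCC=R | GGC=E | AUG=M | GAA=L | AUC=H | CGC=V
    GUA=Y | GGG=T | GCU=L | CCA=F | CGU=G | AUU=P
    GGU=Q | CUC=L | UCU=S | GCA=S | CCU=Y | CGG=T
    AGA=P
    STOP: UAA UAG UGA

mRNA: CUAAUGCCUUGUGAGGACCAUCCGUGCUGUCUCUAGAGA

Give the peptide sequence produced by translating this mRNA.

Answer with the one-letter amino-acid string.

start AUG at pos 3
pos 3: AUG -> M; peptide=M
pos 6: CCU -> Y; peptide=MY
pos 9: UGU -> F; peptide=MYF
pos 12: GAG -> N; peptide=MYFN
pos 15: GAC -> G; peptide=MYFNG
pos 18: CAU -> L; peptide=MYFNGL
pos 21: CCG -> D; peptide=MYFNGLD
pos 24: UGC -> S; peptide=MYFNGLDS
pos 27: UGU -> F; peptide=MYFNGLDSF
pos 30: CUC -> L; peptide=MYFNGLDSFL
pos 33: UAG -> STOP

Answer: MYFNGLDSFL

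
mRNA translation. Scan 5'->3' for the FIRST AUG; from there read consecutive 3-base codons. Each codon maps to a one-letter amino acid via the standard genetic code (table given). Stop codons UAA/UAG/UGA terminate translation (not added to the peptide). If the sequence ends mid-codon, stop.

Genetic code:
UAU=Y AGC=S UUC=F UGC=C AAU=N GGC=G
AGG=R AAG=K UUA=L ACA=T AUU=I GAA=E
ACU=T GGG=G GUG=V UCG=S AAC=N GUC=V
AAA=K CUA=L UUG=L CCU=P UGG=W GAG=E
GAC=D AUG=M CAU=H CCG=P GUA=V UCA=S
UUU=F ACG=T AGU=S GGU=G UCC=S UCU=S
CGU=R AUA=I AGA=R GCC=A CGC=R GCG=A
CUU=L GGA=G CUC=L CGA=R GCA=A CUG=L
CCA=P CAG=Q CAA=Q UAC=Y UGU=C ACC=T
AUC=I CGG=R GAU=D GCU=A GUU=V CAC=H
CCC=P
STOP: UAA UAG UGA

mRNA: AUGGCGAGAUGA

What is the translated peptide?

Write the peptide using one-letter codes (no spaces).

Answer: MAR

Derivation:
start AUG at pos 0
pos 0: AUG -> M; peptide=M
pos 3: GCG -> A; peptide=MA
pos 6: AGA -> R; peptide=MAR
pos 9: UGA -> STOP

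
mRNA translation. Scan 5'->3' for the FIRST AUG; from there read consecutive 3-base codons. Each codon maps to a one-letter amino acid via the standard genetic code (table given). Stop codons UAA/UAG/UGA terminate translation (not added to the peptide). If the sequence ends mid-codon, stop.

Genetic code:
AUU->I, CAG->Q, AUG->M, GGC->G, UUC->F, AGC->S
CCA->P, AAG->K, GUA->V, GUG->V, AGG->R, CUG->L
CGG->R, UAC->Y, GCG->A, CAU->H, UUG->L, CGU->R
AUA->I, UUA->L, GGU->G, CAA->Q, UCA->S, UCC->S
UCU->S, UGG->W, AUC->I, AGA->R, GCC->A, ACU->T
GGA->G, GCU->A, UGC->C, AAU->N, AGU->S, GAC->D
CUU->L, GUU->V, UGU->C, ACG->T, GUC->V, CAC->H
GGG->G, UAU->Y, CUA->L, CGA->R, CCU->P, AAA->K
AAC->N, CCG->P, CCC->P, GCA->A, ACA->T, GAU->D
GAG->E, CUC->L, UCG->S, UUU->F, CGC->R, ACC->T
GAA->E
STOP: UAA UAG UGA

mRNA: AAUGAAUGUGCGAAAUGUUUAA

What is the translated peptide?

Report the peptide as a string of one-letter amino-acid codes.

Answer: MNVRNV

Derivation:
start AUG at pos 1
pos 1: AUG -> M; peptide=M
pos 4: AAU -> N; peptide=MN
pos 7: GUG -> V; peptide=MNV
pos 10: CGA -> R; peptide=MNVR
pos 13: AAU -> N; peptide=MNVRN
pos 16: GUU -> V; peptide=MNVRNV
pos 19: UAA -> STOP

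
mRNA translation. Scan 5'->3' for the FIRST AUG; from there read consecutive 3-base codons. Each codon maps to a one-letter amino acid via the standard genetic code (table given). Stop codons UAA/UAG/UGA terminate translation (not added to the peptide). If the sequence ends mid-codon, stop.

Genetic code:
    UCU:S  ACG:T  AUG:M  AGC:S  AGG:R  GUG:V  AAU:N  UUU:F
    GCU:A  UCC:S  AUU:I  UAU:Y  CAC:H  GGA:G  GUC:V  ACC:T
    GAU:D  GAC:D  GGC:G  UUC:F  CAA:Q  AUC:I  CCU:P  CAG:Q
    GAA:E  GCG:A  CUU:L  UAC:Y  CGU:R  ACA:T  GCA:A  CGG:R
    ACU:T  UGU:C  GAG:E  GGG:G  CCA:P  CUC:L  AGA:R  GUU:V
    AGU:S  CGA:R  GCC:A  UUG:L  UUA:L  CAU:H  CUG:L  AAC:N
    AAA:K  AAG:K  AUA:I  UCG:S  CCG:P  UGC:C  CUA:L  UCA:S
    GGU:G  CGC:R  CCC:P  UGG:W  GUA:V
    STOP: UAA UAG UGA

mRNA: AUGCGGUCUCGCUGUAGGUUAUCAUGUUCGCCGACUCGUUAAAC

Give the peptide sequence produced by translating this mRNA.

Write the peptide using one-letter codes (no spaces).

start AUG at pos 0
pos 0: AUG -> M; peptide=M
pos 3: CGG -> R; peptide=MR
pos 6: UCU -> S; peptide=MRS
pos 9: CGC -> R; peptide=MRSR
pos 12: UGU -> C; peptide=MRSRC
pos 15: AGG -> R; peptide=MRSRCR
pos 18: UUA -> L; peptide=MRSRCRL
pos 21: UCA -> S; peptide=MRSRCRLS
pos 24: UGU -> C; peptide=MRSRCRLSC
pos 27: UCG -> S; peptide=MRSRCRLSCS
pos 30: CCG -> P; peptide=MRSRCRLSCSP
pos 33: ACU -> T; peptide=MRSRCRLSCSPT
pos 36: CGU -> R; peptide=MRSRCRLSCSPTR
pos 39: UAA -> STOP

Answer: MRSRCRLSCSPTR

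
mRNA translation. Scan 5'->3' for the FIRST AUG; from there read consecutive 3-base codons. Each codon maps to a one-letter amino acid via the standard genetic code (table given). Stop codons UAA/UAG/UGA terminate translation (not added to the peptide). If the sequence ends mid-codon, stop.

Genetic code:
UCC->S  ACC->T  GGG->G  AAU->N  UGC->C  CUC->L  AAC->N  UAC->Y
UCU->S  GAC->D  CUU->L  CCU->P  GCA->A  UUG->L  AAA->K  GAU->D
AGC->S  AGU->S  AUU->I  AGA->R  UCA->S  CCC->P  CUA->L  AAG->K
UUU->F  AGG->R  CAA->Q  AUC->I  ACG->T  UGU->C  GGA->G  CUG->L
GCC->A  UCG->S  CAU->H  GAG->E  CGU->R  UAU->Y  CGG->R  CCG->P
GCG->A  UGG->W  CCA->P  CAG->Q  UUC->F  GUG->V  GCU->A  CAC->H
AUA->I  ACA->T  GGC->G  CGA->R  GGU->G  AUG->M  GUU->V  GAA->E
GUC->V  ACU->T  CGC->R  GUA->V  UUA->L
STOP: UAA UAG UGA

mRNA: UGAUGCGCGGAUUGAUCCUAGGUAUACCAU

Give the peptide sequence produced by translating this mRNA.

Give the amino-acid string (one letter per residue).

start AUG at pos 2
pos 2: AUG -> M; peptide=M
pos 5: CGC -> R; peptide=MR
pos 8: GGA -> G; peptide=MRG
pos 11: UUG -> L; peptide=MRGL
pos 14: AUC -> I; peptide=MRGLI
pos 17: CUA -> L; peptide=MRGLIL
pos 20: GGU -> G; peptide=MRGLILG
pos 23: AUA -> I; peptide=MRGLILGI
pos 26: CCA -> P; peptide=MRGLILGIP
pos 29: only 1 nt remain (<3), stop (end of mRNA)

Answer: MRGLILGIP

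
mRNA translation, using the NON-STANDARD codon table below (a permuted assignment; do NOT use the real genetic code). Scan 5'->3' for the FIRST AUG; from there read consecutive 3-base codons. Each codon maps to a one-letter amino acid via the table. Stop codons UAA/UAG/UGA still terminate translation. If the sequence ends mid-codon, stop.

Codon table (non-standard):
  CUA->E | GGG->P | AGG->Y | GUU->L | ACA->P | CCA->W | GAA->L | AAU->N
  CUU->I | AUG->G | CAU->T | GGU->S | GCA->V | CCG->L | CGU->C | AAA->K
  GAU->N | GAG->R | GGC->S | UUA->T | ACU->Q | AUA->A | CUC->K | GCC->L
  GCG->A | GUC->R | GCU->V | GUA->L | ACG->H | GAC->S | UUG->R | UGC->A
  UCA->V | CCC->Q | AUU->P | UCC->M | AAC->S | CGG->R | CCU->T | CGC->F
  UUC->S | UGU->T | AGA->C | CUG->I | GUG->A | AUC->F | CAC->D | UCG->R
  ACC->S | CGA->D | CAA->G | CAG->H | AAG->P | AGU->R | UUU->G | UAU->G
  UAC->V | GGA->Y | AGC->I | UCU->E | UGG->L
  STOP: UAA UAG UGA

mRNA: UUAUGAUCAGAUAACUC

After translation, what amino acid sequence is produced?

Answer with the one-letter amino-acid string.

start AUG at pos 2
pos 2: AUG -> G; peptide=G
pos 5: AUC -> F; peptide=GF
pos 8: AGA -> C; peptide=GFC
pos 11: UAA -> STOP

Answer: GFC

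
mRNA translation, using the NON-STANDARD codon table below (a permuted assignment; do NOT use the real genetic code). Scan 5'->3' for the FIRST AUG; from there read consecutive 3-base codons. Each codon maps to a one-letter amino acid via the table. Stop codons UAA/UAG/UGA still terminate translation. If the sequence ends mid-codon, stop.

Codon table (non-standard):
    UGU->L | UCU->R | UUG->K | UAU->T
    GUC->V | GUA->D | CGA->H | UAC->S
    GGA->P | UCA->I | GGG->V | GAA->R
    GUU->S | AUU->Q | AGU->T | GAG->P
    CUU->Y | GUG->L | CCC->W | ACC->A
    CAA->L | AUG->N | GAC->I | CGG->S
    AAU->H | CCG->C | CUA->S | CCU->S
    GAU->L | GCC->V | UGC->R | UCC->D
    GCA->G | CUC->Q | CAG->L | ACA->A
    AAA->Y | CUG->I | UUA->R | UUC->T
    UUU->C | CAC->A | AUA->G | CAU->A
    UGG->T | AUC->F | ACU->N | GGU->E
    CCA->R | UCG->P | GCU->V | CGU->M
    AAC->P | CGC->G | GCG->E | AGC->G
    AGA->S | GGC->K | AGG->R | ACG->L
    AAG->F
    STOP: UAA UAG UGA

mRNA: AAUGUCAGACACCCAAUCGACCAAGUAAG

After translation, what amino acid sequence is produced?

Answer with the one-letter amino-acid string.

start AUG at pos 1
pos 1: AUG -> N; peptide=N
pos 4: UCA -> I; peptide=NI
pos 7: GAC -> I; peptide=NII
pos 10: ACC -> A; peptide=NIIA
pos 13: CAA -> L; peptide=NIIAL
pos 16: UCG -> P; peptide=NIIALP
pos 19: ACC -> A; peptide=NIIALPA
pos 22: AAG -> F; peptide=NIIALPAF
pos 25: UAA -> STOP

Answer: NIIALPAF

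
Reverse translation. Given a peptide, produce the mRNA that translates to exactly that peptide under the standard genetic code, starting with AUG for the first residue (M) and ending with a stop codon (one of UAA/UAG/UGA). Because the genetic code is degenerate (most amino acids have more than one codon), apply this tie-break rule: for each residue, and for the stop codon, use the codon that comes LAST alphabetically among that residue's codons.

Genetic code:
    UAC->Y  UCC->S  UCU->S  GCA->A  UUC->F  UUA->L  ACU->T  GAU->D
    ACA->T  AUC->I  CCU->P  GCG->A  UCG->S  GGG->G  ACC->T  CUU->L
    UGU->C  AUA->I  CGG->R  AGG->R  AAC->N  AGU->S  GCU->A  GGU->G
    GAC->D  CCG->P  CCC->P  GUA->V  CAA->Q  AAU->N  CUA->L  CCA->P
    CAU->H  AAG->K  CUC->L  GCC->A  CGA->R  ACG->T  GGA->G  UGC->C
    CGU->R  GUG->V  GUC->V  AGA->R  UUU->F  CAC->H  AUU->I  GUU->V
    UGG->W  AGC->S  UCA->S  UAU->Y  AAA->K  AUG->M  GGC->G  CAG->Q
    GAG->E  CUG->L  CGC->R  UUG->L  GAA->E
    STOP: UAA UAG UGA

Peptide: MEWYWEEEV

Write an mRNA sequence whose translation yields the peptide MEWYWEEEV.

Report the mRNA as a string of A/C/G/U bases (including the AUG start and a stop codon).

Answer: mRNA: AUGGAGUGGUAUUGGGAGGAGGAGGUUUGA

Derivation:
residue 1: M -> AUG (start codon)
residue 2: E codons sorted = GAA,GAG -> pick last = GAG
residue 3: W -> UGG (only codon)
residue 4: Y codons sorted = UAC,UAU -> pick last = UAU
residue 5: W -> UGG (only codon)
residue 6: E codons sorted = GAA,GAG -> pick last = GAG
residue 7: E codons sorted = GAA,GAG -> pick last = GAG
residue 8: E codons sorted = GAA,GAG -> pick last = GAG
residue 9: V codons sorted = GUA,GUC,GUG,GUU -> pick last = GUU
terminator: stop codons sorted = UAA,UAG,UGA -> pick last = UGA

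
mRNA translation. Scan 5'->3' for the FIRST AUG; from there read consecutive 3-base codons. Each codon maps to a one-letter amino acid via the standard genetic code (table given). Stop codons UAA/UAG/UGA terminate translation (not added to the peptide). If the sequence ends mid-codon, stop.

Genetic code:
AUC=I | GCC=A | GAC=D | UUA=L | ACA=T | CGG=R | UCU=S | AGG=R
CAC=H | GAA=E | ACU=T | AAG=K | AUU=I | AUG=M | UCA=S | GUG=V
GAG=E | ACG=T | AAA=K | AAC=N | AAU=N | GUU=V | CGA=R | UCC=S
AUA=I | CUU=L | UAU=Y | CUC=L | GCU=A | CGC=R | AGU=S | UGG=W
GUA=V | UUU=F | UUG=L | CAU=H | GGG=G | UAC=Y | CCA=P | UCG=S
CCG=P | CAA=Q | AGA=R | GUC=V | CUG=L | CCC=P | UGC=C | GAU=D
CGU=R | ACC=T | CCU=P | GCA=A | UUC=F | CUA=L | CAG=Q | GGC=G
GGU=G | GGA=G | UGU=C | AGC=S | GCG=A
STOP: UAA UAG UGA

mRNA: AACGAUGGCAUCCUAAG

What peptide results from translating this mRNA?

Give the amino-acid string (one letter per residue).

Answer: MAS

Derivation:
start AUG at pos 4
pos 4: AUG -> M; peptide=M
pos 7: GCA -> A; peptide=MA
pos 10: UCC -> S; peptide=MAS
pos 13: UAA -> STOP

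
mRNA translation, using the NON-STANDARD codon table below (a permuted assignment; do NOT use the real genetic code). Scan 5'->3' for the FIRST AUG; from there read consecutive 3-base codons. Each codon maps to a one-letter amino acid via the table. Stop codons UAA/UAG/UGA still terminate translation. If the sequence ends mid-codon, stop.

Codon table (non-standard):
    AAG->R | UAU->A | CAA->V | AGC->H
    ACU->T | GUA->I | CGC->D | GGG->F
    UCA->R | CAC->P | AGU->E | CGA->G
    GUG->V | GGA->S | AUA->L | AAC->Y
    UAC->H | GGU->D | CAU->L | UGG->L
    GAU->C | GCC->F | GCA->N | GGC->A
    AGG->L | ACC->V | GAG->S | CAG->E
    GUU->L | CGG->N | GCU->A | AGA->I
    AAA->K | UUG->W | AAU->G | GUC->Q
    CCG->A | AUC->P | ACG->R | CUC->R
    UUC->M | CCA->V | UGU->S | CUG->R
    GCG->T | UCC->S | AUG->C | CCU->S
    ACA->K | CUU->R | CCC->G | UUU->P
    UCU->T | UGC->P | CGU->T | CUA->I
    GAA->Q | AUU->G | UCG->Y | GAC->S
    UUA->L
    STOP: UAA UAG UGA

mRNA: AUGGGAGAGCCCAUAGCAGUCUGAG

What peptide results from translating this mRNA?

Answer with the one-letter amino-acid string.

start AUG at pos 0
pos 0: AUG -> C; peptide=C
pos 3: GGA -> S; peptide=CS
pos 6: GAG -> S; peptide=CSS
pos 9: CCC -> G; peptide=CSSG
pos 12: AUA -> L; peptide=CSSGL
pos 15: GCA -> N; peptide=CSSGLN
pos 18: GUC -> Q; peptide=CSSGLNQ
pos 21: UGA -> STOP

Answer: CSSGLNQ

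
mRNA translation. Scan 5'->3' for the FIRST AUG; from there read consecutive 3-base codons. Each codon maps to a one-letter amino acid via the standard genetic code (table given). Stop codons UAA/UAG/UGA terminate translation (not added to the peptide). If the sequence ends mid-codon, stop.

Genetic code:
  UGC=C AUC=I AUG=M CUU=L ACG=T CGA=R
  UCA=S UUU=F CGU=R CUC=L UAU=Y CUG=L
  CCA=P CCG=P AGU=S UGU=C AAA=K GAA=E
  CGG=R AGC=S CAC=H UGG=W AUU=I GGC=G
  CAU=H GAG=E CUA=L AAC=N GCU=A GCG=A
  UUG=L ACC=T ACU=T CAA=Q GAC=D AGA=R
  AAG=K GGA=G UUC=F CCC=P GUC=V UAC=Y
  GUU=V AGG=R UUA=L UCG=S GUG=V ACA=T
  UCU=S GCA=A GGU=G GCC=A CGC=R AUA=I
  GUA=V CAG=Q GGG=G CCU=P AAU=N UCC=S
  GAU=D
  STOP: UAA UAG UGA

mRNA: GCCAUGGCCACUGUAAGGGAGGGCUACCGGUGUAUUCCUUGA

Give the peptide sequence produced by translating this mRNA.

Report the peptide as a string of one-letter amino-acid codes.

Answer: MATVREGYRCIP

Derivation:
start AUG at pos 3
pos 3: AUG -> M; peptide=M
pos 6: GCC -> A; peptide=MA
pos 9: ACU -> T; peptide=MAT
pos 12: GUA -> V; peptide=MATV
pos 15: AGG -> R; peptide=MATVR
pos 18: GAG -> E; peptide=MATVRE
pos 21: GGC -> G; peptide=MATVREG
pos 24: UAC -> Y; peptide=MATVREGY
pos 27: CGG -> R; peptide=MATVREGYR
pos 30: UGU -> C; peptide=MATVREGYRC
pos 33: AUU -> I; peptide=MATVREGYRCI
pos 36: CCU -> P; peptide=MATVREGYRCIP
pos 39: UGA -> STOP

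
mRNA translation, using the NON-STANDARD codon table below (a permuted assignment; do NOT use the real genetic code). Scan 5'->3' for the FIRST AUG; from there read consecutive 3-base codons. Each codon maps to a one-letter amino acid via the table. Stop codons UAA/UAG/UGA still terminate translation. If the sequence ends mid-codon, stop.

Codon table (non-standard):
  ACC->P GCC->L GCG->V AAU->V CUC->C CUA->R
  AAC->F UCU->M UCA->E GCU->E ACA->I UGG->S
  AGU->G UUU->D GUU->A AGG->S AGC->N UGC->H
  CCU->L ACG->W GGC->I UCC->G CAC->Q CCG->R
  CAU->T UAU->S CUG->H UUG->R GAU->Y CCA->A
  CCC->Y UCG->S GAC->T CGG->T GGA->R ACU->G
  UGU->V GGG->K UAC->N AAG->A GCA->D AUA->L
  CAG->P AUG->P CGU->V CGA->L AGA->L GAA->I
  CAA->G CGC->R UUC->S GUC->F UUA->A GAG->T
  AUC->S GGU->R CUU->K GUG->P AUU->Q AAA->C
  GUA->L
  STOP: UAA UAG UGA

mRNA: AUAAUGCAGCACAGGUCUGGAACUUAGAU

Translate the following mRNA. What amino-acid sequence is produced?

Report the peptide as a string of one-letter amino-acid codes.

start AUG at pos 3
pos 3: AUG -> P; peptide=P
pos 6: CAG -> P; peptide=PP
pos 9: CAC -> Q; peptide=PPQ
pos 12: AGG -> S; peptide=PPQS
pos 15: UCU -> M; peptide=PPQSM
pos 18: GGA -> R; peptide=PPQSMR
pos 21: ACU -> G; peptide=PPQSMRG
pos 24: UAG -> STOP

Answer: PPQSMRG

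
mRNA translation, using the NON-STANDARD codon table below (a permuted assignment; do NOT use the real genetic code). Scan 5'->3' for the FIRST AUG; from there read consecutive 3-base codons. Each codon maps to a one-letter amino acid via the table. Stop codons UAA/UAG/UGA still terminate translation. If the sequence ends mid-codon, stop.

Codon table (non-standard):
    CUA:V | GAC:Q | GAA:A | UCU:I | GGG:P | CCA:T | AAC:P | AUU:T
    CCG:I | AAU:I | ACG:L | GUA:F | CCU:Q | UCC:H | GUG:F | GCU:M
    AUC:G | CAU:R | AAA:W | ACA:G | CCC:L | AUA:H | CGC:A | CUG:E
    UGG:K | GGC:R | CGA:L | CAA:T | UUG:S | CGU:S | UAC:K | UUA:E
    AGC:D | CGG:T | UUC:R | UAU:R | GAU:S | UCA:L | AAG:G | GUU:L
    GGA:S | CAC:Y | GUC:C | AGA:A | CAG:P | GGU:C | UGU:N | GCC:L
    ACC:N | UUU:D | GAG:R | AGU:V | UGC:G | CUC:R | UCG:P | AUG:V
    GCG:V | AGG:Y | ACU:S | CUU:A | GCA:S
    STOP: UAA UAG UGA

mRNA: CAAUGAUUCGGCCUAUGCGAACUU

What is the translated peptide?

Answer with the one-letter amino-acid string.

start AUG at pos 2
pos 2: AUG -> V; peptide=V
pos 5: AUU -> T; peptide=VT
pos 8: CGG -> T; peptide=VTT
pos 11: CCU -> Q; peptide=VTTQ
pos 14: AUG -> V; peptide=VTTQV
pos 17: CGA -> L; peptide=VTTQVL
pos 20: ACU -> S; peptide=VTTQVLS
pos 23: only 1 nt remain (<3), stop (end of mRNA)

Answer: VTTQVLS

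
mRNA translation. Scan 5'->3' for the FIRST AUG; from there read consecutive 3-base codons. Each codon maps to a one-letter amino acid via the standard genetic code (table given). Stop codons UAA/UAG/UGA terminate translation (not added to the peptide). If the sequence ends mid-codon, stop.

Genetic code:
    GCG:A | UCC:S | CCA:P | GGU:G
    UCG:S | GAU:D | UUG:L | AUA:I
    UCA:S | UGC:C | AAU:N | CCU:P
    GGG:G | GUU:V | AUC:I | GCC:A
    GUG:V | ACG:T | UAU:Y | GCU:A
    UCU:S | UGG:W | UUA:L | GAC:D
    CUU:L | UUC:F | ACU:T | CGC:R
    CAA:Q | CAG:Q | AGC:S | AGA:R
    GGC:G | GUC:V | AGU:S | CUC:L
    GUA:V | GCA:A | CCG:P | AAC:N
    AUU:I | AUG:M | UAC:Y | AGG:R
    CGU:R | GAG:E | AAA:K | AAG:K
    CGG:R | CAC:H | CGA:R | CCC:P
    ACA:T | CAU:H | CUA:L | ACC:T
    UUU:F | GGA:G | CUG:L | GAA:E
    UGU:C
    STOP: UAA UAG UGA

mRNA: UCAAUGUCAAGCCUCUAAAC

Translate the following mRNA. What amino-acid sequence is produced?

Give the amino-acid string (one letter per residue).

Answer: MSSL

Derivation:
start AUG at pos 3
pos 3: AUG -> M; peptide=M
pos 6: UCA -> S; peptide=MS
pos 9: AGC -> S; peptide=MSS
pos 12: CUC -> L; peptide=MSSL
pos 15: UAA -> STOP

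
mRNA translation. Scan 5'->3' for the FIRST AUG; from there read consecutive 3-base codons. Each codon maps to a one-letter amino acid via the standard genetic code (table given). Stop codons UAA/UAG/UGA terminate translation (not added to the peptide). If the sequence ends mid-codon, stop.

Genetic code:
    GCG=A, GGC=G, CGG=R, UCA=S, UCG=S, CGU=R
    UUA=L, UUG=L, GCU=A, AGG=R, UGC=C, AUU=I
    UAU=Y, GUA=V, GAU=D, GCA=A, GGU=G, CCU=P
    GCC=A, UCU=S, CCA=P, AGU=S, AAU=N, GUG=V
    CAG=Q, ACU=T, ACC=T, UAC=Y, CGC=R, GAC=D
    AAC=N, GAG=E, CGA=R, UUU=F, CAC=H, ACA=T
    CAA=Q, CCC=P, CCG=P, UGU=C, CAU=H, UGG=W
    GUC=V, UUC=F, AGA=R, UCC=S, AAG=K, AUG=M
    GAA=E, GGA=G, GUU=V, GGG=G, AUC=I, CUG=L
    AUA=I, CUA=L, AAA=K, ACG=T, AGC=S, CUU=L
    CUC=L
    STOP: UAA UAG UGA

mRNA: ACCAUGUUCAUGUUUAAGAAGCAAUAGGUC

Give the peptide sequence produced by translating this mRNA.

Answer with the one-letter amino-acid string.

start AUG at pos 3
pos 3: AUG -> M; peptide=M
pos 6: UUC -> F; peptide=MF
pos 9: AUG -> M; peptide=MFM
pos 12: UUU -> F; peptide=MFMF
pos 15: AAG -> K; peptide=MFMFK
pos 18: AAG -> K; peptide=MFMFKK
pos 21: CAA -> Q; peptide=MFMFKKQ
pos 24: UAG -> STOP

Answer: MFMFKKQ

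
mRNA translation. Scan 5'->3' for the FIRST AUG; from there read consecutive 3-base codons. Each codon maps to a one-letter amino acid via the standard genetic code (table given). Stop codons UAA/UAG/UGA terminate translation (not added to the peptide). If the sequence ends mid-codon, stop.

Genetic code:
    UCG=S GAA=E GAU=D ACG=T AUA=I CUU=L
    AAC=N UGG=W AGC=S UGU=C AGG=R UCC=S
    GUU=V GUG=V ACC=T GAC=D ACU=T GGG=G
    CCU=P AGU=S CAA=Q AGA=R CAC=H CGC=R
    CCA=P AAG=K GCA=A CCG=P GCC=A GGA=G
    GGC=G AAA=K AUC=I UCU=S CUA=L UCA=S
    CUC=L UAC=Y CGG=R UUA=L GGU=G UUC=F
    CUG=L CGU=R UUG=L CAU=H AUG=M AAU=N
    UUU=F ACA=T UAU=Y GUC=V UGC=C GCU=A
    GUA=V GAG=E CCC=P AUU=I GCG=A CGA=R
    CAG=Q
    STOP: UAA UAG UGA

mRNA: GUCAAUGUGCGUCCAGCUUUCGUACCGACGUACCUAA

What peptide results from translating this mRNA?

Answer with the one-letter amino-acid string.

Answer: MCVQLSYRRT

Derivation:
start AUG at pos 4
pos 4: AUG -> M; peptide=M
pos 7: UGC -> C; peptide=MC
pos 10: GUC -> V; peptide=MCV
pos 13: CAG -> Q; peptide=MCVQ
pos 16: CUU -> L; peptide=MCVQL
pos 19: UCG -> S; peptide=MCVQLS
pos 22: UAC -> Y; peptide=MCVQLSY
pos 25: CGA -> R; peptide=MCVQLSYR
pos 28: CGU -> R; peptide=MCVQLSYRR
pos 31: ACC -> T; peptide=MCVQLSYRRT
pos 34: UAA -> STOP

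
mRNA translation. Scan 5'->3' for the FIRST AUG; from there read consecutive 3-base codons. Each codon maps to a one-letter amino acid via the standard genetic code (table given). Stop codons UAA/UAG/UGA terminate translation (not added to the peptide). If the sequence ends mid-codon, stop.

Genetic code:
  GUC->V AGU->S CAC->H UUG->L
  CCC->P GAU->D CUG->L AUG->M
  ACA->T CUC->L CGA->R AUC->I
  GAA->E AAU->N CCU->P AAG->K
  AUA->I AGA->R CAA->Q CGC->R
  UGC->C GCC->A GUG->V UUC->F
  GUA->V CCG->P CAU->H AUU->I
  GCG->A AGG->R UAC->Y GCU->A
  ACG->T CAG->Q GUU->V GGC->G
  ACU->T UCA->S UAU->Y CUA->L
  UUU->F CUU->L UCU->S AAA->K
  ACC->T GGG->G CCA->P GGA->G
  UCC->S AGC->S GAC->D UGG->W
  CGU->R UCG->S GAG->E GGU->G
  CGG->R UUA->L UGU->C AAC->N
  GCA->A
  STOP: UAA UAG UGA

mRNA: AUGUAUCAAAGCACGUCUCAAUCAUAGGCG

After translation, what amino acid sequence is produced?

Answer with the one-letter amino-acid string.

Answer: MYQSTSQS

Derivation:
start AUG at pos 0
pos 0: AUG -> M; peptide=M
pos 3: UAU -> Y; peptide=MY
pos 6: CAA -> Q; peptide=MYQ
pos 9: AGC -> S; peptide=MYQS
pos 12: ACG -> T; peptide=MYQST
pos 15: UCU -> S; peptide=MYQSTS
pos 18: CAA -> Q; peptide=MYQSTSQ
pos 21: UCA -> S; peptide=MYQSTSQS
pos 24: UAG -> STOP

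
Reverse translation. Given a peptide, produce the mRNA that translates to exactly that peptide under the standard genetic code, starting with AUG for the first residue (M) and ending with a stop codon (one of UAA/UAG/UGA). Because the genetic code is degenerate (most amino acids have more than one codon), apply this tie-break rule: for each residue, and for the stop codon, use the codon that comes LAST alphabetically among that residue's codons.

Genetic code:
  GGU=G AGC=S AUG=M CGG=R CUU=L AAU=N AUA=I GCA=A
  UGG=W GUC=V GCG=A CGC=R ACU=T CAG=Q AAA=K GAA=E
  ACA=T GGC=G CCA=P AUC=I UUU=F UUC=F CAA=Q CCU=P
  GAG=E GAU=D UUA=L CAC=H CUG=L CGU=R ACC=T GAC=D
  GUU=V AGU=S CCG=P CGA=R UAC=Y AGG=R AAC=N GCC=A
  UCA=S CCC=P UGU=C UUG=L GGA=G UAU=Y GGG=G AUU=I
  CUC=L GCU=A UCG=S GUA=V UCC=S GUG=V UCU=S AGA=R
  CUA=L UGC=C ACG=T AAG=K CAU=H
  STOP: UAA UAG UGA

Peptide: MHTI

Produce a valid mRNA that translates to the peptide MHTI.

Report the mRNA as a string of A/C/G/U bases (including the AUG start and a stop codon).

Answer: mRNA: AUGCAUACUAUUUGA

Derivation:
residue 1: M -> AUG (start codon)
residue 2: H codons sorted = CAC,CAU -> pick last = CAU
residue 3: T codons sorted = ACA,ACC,ACG,ACU -> pick last = ACU
residue 4: I codons sorted = AUA,AUC,AUU -> pick last = AUU
terminator: stop codons sorted = UAA,UAG,UGA -> pick last = UGA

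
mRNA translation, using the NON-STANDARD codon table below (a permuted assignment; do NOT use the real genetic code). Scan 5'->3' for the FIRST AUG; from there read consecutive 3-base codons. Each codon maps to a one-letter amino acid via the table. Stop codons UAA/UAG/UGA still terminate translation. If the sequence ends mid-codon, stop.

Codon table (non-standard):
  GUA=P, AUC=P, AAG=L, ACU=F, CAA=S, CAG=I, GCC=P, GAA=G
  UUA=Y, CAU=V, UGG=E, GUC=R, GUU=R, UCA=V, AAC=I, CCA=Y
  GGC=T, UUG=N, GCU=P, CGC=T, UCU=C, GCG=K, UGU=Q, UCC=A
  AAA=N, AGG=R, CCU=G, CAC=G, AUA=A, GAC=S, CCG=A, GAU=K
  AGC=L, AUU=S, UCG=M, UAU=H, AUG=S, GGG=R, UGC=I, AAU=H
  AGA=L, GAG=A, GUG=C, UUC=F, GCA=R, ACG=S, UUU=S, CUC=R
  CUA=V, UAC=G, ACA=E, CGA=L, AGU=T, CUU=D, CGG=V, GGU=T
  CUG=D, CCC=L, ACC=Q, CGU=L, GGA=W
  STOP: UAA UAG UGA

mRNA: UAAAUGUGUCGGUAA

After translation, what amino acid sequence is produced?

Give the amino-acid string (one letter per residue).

start AUG at pos 3
pos 3: AUG -> S; peptide=S
pos 6: UGU -> Q; peptide=SQ
pos 9: CGG -> V; peptide=SQV
pos 12: UAA -> STOP

Answer: SQV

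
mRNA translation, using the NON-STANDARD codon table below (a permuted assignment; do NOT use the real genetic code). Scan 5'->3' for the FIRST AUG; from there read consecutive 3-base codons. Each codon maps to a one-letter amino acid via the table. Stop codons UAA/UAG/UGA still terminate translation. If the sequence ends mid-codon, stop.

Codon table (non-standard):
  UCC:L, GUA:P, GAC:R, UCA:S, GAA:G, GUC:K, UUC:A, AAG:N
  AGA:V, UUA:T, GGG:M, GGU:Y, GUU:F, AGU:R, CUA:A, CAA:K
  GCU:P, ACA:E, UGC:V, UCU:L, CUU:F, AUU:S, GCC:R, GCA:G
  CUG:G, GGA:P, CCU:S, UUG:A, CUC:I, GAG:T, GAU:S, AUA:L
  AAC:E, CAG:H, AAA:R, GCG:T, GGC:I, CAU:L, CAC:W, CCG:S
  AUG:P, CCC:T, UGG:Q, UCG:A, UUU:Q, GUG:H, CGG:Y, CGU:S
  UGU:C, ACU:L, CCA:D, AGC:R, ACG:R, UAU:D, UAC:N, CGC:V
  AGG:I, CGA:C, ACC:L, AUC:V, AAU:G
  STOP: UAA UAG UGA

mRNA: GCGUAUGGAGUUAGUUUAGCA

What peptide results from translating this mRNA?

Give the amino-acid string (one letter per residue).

start AUG at pos 4
pos 4: AUG -> P; peptide=P
pos 7: GAG -> T; peptide=PT
pos 10: UUA -> T; peptide=PTT
pos 13: GUU -> F; peptide=PTTF
pos 16: UAG -> STOP

Answer: PTTF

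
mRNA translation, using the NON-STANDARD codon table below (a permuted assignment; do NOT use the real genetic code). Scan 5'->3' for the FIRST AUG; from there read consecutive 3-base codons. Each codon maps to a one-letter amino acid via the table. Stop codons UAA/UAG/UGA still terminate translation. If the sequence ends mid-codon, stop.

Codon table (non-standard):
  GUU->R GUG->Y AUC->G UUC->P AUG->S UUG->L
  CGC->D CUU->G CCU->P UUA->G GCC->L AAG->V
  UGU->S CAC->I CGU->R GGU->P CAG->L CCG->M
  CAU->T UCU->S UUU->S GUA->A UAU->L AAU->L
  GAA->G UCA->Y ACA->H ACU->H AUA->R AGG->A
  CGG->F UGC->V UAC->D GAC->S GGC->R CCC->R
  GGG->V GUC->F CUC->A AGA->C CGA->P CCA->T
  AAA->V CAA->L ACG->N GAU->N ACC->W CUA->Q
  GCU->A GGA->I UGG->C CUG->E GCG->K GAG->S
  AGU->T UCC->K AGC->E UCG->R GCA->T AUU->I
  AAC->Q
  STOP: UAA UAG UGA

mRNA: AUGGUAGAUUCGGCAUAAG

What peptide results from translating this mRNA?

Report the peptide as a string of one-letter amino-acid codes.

start AUG at pos 0
pos 0: AUG -> S; peptide=S
pos 3: GUA -> A; peptide=SA
pos 6: GAU -> N; peptide=SAN
pos 9: UCG -> R; peptide=SANR
pos 12: GCA -> T; peptide=SANRT
pos 15: UAA -> STOP

Answer: SANRT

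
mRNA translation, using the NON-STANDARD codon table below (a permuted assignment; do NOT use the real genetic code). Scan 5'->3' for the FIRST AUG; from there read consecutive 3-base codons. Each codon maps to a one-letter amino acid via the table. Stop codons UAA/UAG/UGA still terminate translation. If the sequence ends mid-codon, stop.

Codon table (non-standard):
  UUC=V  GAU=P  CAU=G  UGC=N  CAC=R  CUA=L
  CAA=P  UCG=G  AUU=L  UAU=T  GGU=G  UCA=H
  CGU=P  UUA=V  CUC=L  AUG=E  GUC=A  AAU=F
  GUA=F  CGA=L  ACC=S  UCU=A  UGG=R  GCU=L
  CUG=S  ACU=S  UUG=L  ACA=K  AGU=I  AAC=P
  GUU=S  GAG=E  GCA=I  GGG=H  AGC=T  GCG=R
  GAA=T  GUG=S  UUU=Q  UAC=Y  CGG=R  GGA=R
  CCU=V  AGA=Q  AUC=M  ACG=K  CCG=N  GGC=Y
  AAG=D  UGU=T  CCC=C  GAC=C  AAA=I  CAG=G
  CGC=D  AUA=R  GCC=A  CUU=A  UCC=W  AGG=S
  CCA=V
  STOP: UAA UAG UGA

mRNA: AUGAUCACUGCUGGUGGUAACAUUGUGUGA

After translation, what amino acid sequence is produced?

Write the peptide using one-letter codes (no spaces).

Answer: EMSLGGPLS

Derivation:
start AUG at pos 0
pos 0: AUG -> E; peptide=E
pos 3: AUC -> M; peptide=EM
pos 6: ACU -> S; peptide=EMS
pos 9: GCU -> L; peptide=EMSL
pos 12: GGU -> G; peptide=EMSLG
pos 15: GGU -> G; peptide=EMSLGG
pos 18: AAC -> P; peptide=EMSLGGP
pos 21: AUU -> L; peptide=EMSLGGPL
pos 24: GUG -> S; peptide=EMSLGGPLS
pos 27: UGA -> STOP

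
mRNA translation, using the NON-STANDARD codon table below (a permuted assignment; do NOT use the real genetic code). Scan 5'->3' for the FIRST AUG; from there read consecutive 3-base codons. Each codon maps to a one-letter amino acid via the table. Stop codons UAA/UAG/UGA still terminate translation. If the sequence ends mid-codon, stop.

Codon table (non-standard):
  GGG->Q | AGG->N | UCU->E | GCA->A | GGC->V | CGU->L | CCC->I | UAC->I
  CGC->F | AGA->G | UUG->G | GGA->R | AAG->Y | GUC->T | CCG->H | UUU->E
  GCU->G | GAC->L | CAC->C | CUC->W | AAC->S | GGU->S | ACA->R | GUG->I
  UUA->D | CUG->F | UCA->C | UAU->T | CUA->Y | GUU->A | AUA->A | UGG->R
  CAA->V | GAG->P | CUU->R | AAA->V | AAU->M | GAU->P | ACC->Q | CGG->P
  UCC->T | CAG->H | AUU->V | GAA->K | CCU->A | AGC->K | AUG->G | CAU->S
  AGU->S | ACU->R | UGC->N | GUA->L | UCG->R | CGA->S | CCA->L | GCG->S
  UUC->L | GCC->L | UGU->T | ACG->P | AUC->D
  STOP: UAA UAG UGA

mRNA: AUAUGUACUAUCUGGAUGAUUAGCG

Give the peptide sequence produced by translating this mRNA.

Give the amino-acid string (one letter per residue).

start AUG at pos 2
pos 2: AUG -> G; peptide=G
pos 5: UAC -> I; peptide=GI
pos 8: UAU -> T; peptide=GIT
pos 11: CUG -> F; peptide=GITF
pos 14: GAU -> P; peptide=GITFP
pos 17: GAU -> P; peptide=GITFPP
pos 20: UAG -> STOP

Answer: GITFPP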